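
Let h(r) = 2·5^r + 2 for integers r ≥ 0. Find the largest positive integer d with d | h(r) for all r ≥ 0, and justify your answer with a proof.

Computing the first values: h(0) = 4 and h(1) = 12; gcd(4, 12) = 4, so d ≤ 4.
We prove 4 | 2·5^r + 2 for all r ≥ 0 by induction on r.
When r = 0: h(0) = 4 = 4·(1), so 4 | h(0).
Inductive step: suppose the statement holds for some m ≥ 0, i.e. 4 | h(m). Then
h(m+1) = 2·5^(m+1) + 2 = 5·(2·5^m + 2) - 8 = 5·h(m) - 8. The first term is divisible by 4 by the inductive hypothesis, and -8 is divisible by 4. Hence 4 | h(m+1).
Hence, by induction on r, the claim holds for every r ≥ 0.
Therefore the largest such d is 4.

d = 4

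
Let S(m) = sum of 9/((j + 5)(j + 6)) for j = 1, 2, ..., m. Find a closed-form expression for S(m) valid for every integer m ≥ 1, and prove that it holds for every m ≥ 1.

We claim S(m) = 3m/(2(m + 6)) for all m ≥ 1.
For the base case m = 1: S(1) = 3/14, and the closed form gives 3/14. They agree.
For the inductive step, assume it holds for an arbitrary j ≥ 1, so S(j) = 3j/(2(j + 6)).
Then S(j+1) = S(j) + (9/((j + 6)(j + 7))) = (3j/(2(j + 6))) + (9/((j + 6)(j + 7))).
Simplifying, S(j+1) = 3(j + 1)/(2(j + 7)) = 3(j+1)/(2((j+1) + 6)),
which is the closed form with m = j+1.
This completes the induction.

S(m) = 3m/(2(m + 6))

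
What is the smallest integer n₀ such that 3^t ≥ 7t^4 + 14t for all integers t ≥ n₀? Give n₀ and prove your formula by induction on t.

At t = 10: 59049 < 70140, so the inequality fails and n₀ ≥ 11. We prove 3^t ≥ 7t^4 + 14t for all t ≥ 11.
Base case (t = 11): 3^t = 177147 and 7t^4 + 14t = 102641, so 177147 ≥ 102641.
Suppose the result is true for t = j, so 3^j ≥ 7j^4 + 14j.
Then 3^(j + 1) = 3·(3^j) ≥ 3·(7j^4 + 14j).
Also, for j ≥ 11 we have 3·(7j^4 + 14j) ≥ 7(j+1)^4 + 14(j+1), since 3·(7j^4 + 14j) − (7(j+1)^4 + 14(j+1)) = 14j^4 - 28j^3 - 42j^2 - 21, which is nonnegative for all j ≥ 11.
Combining, 3^(j + 1) ≥ 7(j+1)^4 + 14(j+1).
By induction, the statement is established for all t ≥ 11.
Hence the smallest such n₀ is 11.

n₀ = 11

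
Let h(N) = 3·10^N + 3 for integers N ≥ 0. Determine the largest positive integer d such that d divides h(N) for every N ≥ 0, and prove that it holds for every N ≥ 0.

Computing the first values: h(0) = 6 and h(1) = 33; gcd(6, 33) = 3, so d ≤ 3.
We prove 3 | 3·10^N + 3 for all N ≥ 0 by induction on N.
When N = 0: h(0) = 6 = 3·(2), so 3 | h(0).
Inductive step: suppose the statement holds for some r ≥ 0, i.e. 3 | h(r). Then
h(r+1) = 3·10^(r+1) + 3 = 10·(3·10^r + 3) - 27 = 10·h(r) - 27. The first term is divisible by 3 by the inductive hypothesis, and -27 is divisible by 3. Hence 3 | h(r+1).
This completes the induction.
Therefore the largest such d is 3.

d = 3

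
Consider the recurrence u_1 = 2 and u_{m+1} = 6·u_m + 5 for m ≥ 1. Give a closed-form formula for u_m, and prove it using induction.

Computing the first terms: u_1 = 2, u_2 = 17, u_3 = 107. This suggests u_m = 3·6^(m - 1) - 1.
Base case (m = 1): the formula gives 2 = 2 = u_1.
Suppose the result is true for m = j, so u_j = 3·6^(j - 1) - 1.
Then u_{j+1} = 6·u_j + 5 = 6·(3·6^(j - 1) - 1) + 5 = 3·6^j - 1 = 3·6^((j+1) - 1) - 1,
which is the claimed formula at m = j+1.
By the principle of mathematical induction, the result holds for all m ≥ 1.

u_m = 3·6^(m - 1) - 1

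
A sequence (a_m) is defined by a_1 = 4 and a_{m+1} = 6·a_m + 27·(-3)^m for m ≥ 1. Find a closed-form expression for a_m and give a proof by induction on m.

Computing the first terms: a_1 = 4, a_2 = -57, a_3 = -99. This suggests a_m = (-3)^(m + 1) - 5·6^(m - 1).
Base case (m = 1): the formula gives 4 = 4 = a_1.
Inductive step: suppose the statement holds for some p ≥ 1, so a_p = (-3)^(p + 1) - 5·6^(p - 1).
Then a_{p+1} = 6·a_p + 27·(-3)^p = 6·((-3)^(p + 1) - 5·6^(p - 1)) + 27·(-3)^p = (-3)^(p + 2) - 5·6^p = (-3)^((p+1) + 1) - 5·6^((p+1) - 1),
which is the claimed formula at m = p+1.
This completes the induction.

a_m = (-3)^(m + 1) - 5·6^(m - 1)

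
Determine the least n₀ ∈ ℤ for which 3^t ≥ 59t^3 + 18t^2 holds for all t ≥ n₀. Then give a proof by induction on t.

At t = 10: 59049 < 60800, so the inequality fails and n₀ ≥ 11. We prove 3^t ≥ 59t^3 + 18t^2 for all t ≥ 11.
For the base case t = 11: 3^t = 177147 and 59t^3 + 18t^2 = 80707, so 177147 ≥ 80707.
Inductive step: assume the claim holds for t = r, so 3^r ≥ 59r^3 + 18r^2.
Then 3^(r + 1) = 3·(3^r) ≥ 3·(59r^3 + 18r^2).
Also, for r ≥ 11 we have 3·(59r^3 + 18r^2) ≥ 59(r+1)^3 + 18(r+1)^2, since 3·(59r^3 + 18r^2) − (59(r+1)^3 + 18(r+1)^2) = 118r^3 - 141r^2 - 213r - 77, which is nonnegative for all r ≥ 11.
Combining, 3^(r + 1) ≥ 59(r+1)^3 + 18(r+1)^2.
This completes the induction.
Hence the smallest such n₀ is 11.

n₀ = 11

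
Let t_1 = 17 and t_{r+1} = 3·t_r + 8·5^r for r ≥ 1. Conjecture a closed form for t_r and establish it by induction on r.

t_r = -3^r + 4·5^r

Computing the first terms: t_1 = 17, t_2 = 91, t_3 = 473. This suggests t_r = -3^r + 4·5^r.
When r = 1: the formula gives 17 = 17 = t_1.
Inductive step: suppose the statement holds for some k ≥ 1, so t_k = -3^k + 4·5^k.
Then t_{k+1} = 3·t_k + 8·5^k = 3·(-3^k + 4·5^k) + 8·5^k = -3^(k + 1) + 4·5^(k + 1),
which is the claimed formula at r = k+1.
By induction, the statement is established for all r ≥ 1.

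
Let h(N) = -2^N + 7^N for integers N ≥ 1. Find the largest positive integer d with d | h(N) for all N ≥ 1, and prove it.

Computing the first values: h(1) = 5 and h(2) = 45; gcd(5, 45) = 5, so d ≤ 5.
We prove 5 | -2^N + 7^N for all N ≥ 1 by induction on N.
Base case (N = 1): h(1) = 5 = 5·(1), so 5 | h(1).
Inductive step: suppose the statement holds for some m ≥ 1, i.e. 5 | h(m). Then
7^{m+1} − 2^{m+1} = 7·7^m − 2·2^m = 7·(7^m − 2^m) + (5)·2^m. The first term is divisible by 5 by the inductive hypothesis, and the second term (5)·2^m is divisible by 5 since 5 | 5. Hence 5 | h(m+1).
By induction, the statement is established for all N ≥ 1.
Therefore the largest such d is 5.

d = 5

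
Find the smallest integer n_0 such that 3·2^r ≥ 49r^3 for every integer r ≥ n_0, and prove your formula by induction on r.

n_0 = 17

At r = 16: 196608 < 200704, so the inequality fails and n_0 ≥ 17. We prove 3·2^r ≥ 49r^3 for all r ≥ 17.
Base step (r = 17): 3·2^r = 393216 and 49r^3 = 240737, so 393216 ≥ 240737.
Inductive step: suppose the statement holds for some j ≥ 17, so 3·2^j ≥ 49j^3.
Then 3·2^(j + 1) = 2·(3·2^j) ≥ 2·(49j^3).
Also, for j ≥ 17 we have 2·(49j^3) ≥ 49(j+1)^3, since 2 ≥ (1 + 1/j)^3 for all j ≥ 17.
Combining, 3·2^(j + 1) ≥ 49(j+1)^3.
Hence, by induction on r, the claim holds for every r ≥ 17.
Hence the smallest such n_0 is 17.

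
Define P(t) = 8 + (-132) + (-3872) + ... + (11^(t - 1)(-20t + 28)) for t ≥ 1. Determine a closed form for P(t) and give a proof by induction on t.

We claim P(t) = 11^t(-2t + 3) - 3 for all t ≥ 1.
Base case (t = 1): P(1) = 8, and the closed form gives 8. They agree.
Inductive step: assume the claim holds for t = i, so P(i) = 11^i(-2i + 3) - 3.
Then P(i+1) = P(i) + (11^i(-20i + 8)) = (11^i(-2i + 3) - 3) + (11^i(-20i + 8)).
Simplifying, P(i+1) = -22·11^i·i + 11·11^i - 3 = 11^(i+1)(-2(i+1) + 3) - 3,
which is the closed form with t = i+1.
Hence, by induction on t, the claim holds for every t ≥ 1.

P(t) = 11^t(-2t + 3) - 3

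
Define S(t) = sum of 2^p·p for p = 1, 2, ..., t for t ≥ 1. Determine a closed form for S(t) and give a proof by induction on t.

We claim S(t) = 2·2^t(t - 1) + 2 for all t ≥ 1.
Base step (t = 1): S(1) = 2, and the closed form gives 2. They agree.
Suppose the result is true for t = p, so S(p) = 2·2^p(p - 1) + 2.
Then S(p+1) = S(p) + (2^(p + 1)(p + 1)) = (2·2^p(p - 1) + 2) + (2^(p + 1)(p + 1)).
Simplifying, S(p+1) = 4·2^p·p + 2 = 2·2^(p+1)((p+1) - 1) + 2,
which is the closed form with t = p+1.
By induction, the statement is established for all t ≥ 1.

S(t) = 2·2^t(t - 1) + 2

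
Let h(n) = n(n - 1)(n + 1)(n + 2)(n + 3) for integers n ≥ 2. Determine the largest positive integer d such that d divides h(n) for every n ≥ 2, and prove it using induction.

d = 120

Computing the first values: h(2) = 120 and h(3) = 720; gcd(120, 720) = 120, so d ≤ 120.
We prove 120 | n(n - 1)(n + 1)(n + 2)(n + 3) for all n ≥ 2 by induction on n.
When n = 2: h(2) = 120 = 120·(1), so 120 | h(2).
Inductive step: suppose the statement holds for some r ≥ 2, i.e. 120 | h(r). Then
h(r+1) − h(r) = r·(r+1)·(r+2)·(r+3)·(r+4) − (r-1)·r·(r+1)·(r+2)·(r+3) = r·(r+1)·(r+2)·(r+3)·[(r+4) − (r-1)] = 5·r·(r+1)·(r+2)·(r+3). The product of 4 consecutive integers is divisible by (4)! = 24, so h(r+1) − h(r) is divisible by 5·24 = 120. By the inductive hypothesis 120 | h(r), hence 120 | h(r+1).
By induction, the statement is established for all n ≥ 2.
Therefore the largest such d is 120.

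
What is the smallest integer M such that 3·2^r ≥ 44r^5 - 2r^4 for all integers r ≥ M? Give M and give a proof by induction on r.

At r = 27: 402653184 < 630289026, so the inequality fails and M ≥ 28. We prove 3·2^r ≥ 44r^5 - 2r^4 for all r ≥ 28.
For the base case r = 28: 3·2^r = 805306368 and 44r^5 - 2r^4 = 756026880, so 805306368 ≥ 756026880.
Inductive step: suppose the statement holds for some k ≥ 28, so 3·2^k ≥ 44k^5 - 2k^4.
Then 3·2^(k + 1) = 2·(3·2^k) ≥ 2·(44k^5 - 2k^4).
Also, for k ≥ 28 we have 2·(44k^5 - 2k^4) ≥ 44(k+1)^5 - 2(k+1)^4, since 2·(44k^5 - 2k^4) − (44(k+1)^5 - 2(k+1)^4) = 44k^5 - 222k^4 - 432k^3 - 428k^2 - 212k - 42, which is nonnegative for all k ≥ 28.
Combining, 3·2^(k + 1) ≥ 44(k+1)^5 - 2(k+1)^4.
By the principle of mathematical induction, the result holds for all r ≥ 28.
Hence the smallest such M is 28.

M = 28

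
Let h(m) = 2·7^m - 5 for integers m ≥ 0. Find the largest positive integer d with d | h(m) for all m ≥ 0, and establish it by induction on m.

d = 3

Computing the first values: h(0) = -3 and h(1) = 9; gcd(-3, 9) = 3, so d ≤ 3.
We prove 3 | 2·7^m - 5 for all m ≥ 0 by induction on m.
Base case (m = 0): h(0) = -3 = 3·(-1), so 3 | h(0).
Suppose the result is true for m = p, i.e. 3 | h(p). Then
h(p+1) = 2·7^(p+1) - 5 = 7·(2·7^p - 5) + 30 = 7·h(p) + 30. The first term is divisible by 3 by the inductive hypothesis, and 30 is divisible by 3. Hence 3 | h(p+1).
Hence, by induction on m, the claim holds for every m ≥ 0.
Therefore the largest such d is 3.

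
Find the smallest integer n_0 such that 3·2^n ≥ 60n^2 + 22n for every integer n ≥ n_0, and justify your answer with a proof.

n_0 = 12

At n = 11: 6144 < 7502, so the inequality fails and n_0 ≥ 12. We prove 3·2^n ≥ 60n^2 + 22n for all n ≥ 12.
Base step (n = 12): 3·2^n = 12288 and 60n^2 + 22n = 8904, so 12288 ≥ 8904.
Inductive step: assume the claim holds for n = j, so 3·2^j ≥ 60j^2 + 22j.
Then 3·2^(j + 1) = 2·(3·2^j) ≥ 2·(60j^2 + 22j).
Also, for j ≥ 12 we have 2·(60j^2 + 22j) ≥ 60(j+1)^2 + 22(j+1), since 2·(60j^2 + 22j) − (60(j+1)^2 + 22(j+1)) = 60j^2 - 98j - 82, which is nonnegative for all j ≥ 12.
Combining, 3·2^(j + 1) ≥ 60(j+1)^2 + 22(j+1).
Hence, by induction on n, the claim holds for every n ≥ 12.
Hence the smallest such n_0 is 12.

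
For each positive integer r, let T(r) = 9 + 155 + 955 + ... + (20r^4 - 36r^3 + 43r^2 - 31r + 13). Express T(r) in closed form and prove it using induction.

We claim T(r) = r(4r^4 + r^3 + 3r^2 - 3r + 4) for all r ≥ 1.
For the base case r = 1: T(1) = 9, and the closed form gives 9. They agree.
Inductive step: suppose the statement holds for some k ≥ 1, so T(k) = k(4k^4 + k^3 + 3k^2 - 3k + 4).
Then T(k+1) = T(k) + (20k^4 + 44k^3 + 55k^2 + 27k + 9) = (k(4k^4 + k^3 + 3k^2 - 3k + 4)) + (20k^4 + 44k^3 + 55k^2 + 27k + 9).
Simplifying, T(k+1) = (k + 1)(4k^4 + 17k^3 + 30k^2 + 22k + 9) = (k+1)(4(k+1)^4 + (k+1)^3 + 3(k+1)^2 - 3(k+1) + 4),
which is the closed form with r = k+1.
This completes the induction.

T(r) = r(4r^4 + r^3 + 3r^2 - 3r + 4)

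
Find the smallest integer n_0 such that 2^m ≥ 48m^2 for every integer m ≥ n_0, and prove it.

n_0 = 13

At m = 12: 4096 < 6912, so the inequality fails and n_0 ≥ 13. We prove 2^m ≥ 48m^2 for all m ≥ 13.
Base case (m = 13): 2^m = 8192 and 48m^2 = 8112, so 8192 ≥ 8112.
Suppose the result is true for m = j, so 2^j ≥ 48j^2.
Then 2^(j + 1) = 2·(2^j) ≥ 2·(48j^2).
Also, for j ≥ 13 we have 2·(48j^2) ≥ 48(j+1)^2, since 2 ≥ (1 + 1/j)^2 for all j ≥ 13.
Combining, 2^(j + 1) ≥ 48(j+1)^2.
By induction, the statement is established for all m ≥ 13.
Hence the smallest such n_0 is 13.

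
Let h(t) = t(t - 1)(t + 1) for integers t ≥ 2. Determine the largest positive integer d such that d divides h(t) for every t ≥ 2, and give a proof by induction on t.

d = 6

Computing the first values: h(2) = 6 and h(3) = 24; gcd(6, 24) = 6, so d ≤ 6.
We prove 6 | t(t - 1)(t + 1) for all t ≥ 2 by induction on t.
For the base case t = 2: h(2) = 6 = 6·(1), so 6 | h(2).
Inductive step: suppose the statement holds for some m ≥ 2, i.e. 6 | h(m). Then
h(m+1) − h(m) = m·(m+1)·(m+2) − (m-1)·m·(m+1) = m·(m+1)·[(m+2) − (m-1)] = 3·m·(m+1). The product of 2 consecutive integers is divisible by (2)! = 2, so h(m+1) − h(m) is divisible by 3·2 = 6. By the inductive hypothesis 6 | h(m), hence 6 | h(m+1).
By induction, the statement is established for all t ≥ 2.
Therefore the largest such d is 6.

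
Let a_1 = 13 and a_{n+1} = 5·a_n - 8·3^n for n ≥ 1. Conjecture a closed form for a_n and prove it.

a_n = 4·3^n + 5^(n - 1)

Computing the first terms: a_1 = 13, a_2 = 41, a_3 = 133. This suggests a_n = 4·3^n + 5^(n - 1).
For the base case n = 1: the formula gives 13 = 13 = a_1.
For the inductive step, assume it holds for an arbitrary p ≥ 1, so a_p = 4·3^p + 5^(p - 1).
Then a_{p+1} = 5·a_p - 8·3^p = 5·(4·3^p + 5^(p - 1)) - 8·3^p = 4·3^(p + 1) + 5^p = 4·3^(p+1) + 5^((p+1) - 1),
which is the claimed formula at n = p+1.
By the principle of mathematical induction, the result holds for all n ≥ 1.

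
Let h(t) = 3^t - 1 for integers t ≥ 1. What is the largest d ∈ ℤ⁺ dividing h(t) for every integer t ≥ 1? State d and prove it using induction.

Computing the first values: h(1) = 2 and h(2) = 8; gcd(2, 8) = 2, so d ≤ 2.
We prove 2 | 3^t - 1 for all t ≥ 1 by induction on t.
Base case (t = 1): h(1) = 2 = 2·(1), so 2 | h(1).
Suppose the result is true for t = i, i.e. 2 | h(i). Then
3^{i+1} − 1^{i+1} = 3·3^i − 1·1^i = 3·(3^i − 1^i) + (2)·1^i. The first term is divisible by 2 by the inductive hypothesis, and the second term (2)·1^i is divisible by 2 since 2 | 2. Hence 2 | h(i+1).
By induction, the statement is established for all t ≥ 1.
Therefore the largest such d is 2.

d = 2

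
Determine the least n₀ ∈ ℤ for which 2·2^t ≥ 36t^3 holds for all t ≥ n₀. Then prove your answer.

n₀ = 17

At t = 16: 131072 < 147456, so the inequality fails and n₀ ≥ 17. We prove 2·2^t ≥ 36t^3 for all t ≥ 17.
Base step (t = 17): 2·2^t = 262144 and 36t^3 = 176868, so 262144 ≥ 176868.
Inductive step: suppose the statement holds for some p ≥ 17, so 2·2^p ≥ 36p^3.
Then 2·2^(p + 1) = 2·(2·2^p) ≥ 2·(36p^3).
Also, for p ≥ 17 we have 2·(36p^3) ≥ 36(p+1)^3, since 2 ≥ (1 + 1/p)^3 for all p ≥ 17.
Combining, 2·2^(p + 1) ≥ 36(p+1)^3.
This completes the induction.
Hence the smallest such n₀ is 17.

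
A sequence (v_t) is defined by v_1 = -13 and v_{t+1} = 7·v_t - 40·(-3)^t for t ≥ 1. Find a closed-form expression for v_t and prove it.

Computing the first terms: v_1 = -13, v_2 = 29, v_3 = -157. This suggests v_t = 4(-3)^t - 7^(t - 1).
When t = 1: the formula gives -13 = -13 = v_1.
For the inductive step, assume it holds for an arbitrary j ≥ 1, so v_j = 4(-3)^j - 7^(j - 1).
Then v_{j+1} = 7·v_j - 40·(-3)^j = 7·(4(-3)^j - 7^(j - 1)) - 40·(-3)^j = 4(-3)^(j + 1) - 7^j = 4(-3)^(j+1) - 7^((j+1) - 1),
which is the claimed formula at t = j+1.
This completes the induction.

v_t = 4(-3)^t - 7^(t - 1)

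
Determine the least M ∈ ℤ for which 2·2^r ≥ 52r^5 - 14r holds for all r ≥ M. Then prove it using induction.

M = 29

At r = 28: 536870912 < 894938744, so the inequality fails and M ≥ 29. We prove 2·2^r ≥ 52r^5 - 14r for all r ≥ 29.
When r = 29: 2·2^r = 1073741824 and 52r^5 - 14r = 1066579342, so 1073741824 ≥ 1066579342.
Inductive step: assume the claim holds for r = p, so 2·2^p ≥ 52p^5 - 14p.
Then 2·2^(p + 1) = 2·(2·2^p) ≥ 2·(52p^5 - 14p).
Also, for p ≥ 29 we have 2·(52p^5 - 14p) ≥ 52(p+1)^5 - 14(p+1), since 2·(52p^5 - 14p) − (52(p+1)^5 - 14(p+1)) = 52p^5 - 260p^4 - 520p^3 - 520p^2 - 274p - 38, which is nonnegative for all p ≥ 29.
Combining, 2·2^(p + 1) ≥ 52(p+1)^5 - 14(p+1).
By induction, the statement is established for all r ≥ 29.
Hence the smallest such M is 29.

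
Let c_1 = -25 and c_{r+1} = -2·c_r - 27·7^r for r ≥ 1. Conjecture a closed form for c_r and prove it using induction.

c_r = -(-2)^(r + 1) - 3·7^r

Computing the first terms: c_1 = -25, c_2 = -139, c_3 = -1045. This suggests c_r = -(-2)^(r + 1) - 3·7^r.
When r = 1: the formula gives -25 = -25 = c_1.
Inductive step: assume the claim holds for r = k, so c_k = -(-2)^(k + 1) - 3·7^k.
Then c_{k+1} = -2·c_k - 27·7^k = -2·(-(-2)^(k + 1) - 3·7^k) - 27·7^k = -(-2)^(k + 2) - 3·7^(k + 1) = -(-2)^((k+1) + 1) - 3·7^(k+1),
which is the claimed formula at r = k+1.
This completes the induction.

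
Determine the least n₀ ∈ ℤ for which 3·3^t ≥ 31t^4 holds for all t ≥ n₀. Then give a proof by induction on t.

At t = 10: 177147 < 310000, so the inequality fails and n₀ ≥ 11. We prove 3·3^t ≥ 31t^4 for all t ≥ 11.
For the base case t = 11: 3·3^t = 531441 and 31t^4 = 453871, so 531441 ≥ 453871.
Inductive step: assume the claim holds for t = r, so 3·3^r ≥ 31r^4.
Then 3·3^(r + 1) = 3·(3·3^r) ≥ 3·(31r^4).
Also, for r ≥ 11 we have 3·(31r^4) ≥ 31(r+1)^4, since 3 ≥ (1 + 1/r)^4 for all r ≥ 11.
Combining, 3·3^(r + 1) ≥ 31(r+1)^4.
By the principle of mathematical induction, the result holds for all t ≥ 11.
Hence the smallest such n₀ is 11.

n₀ = 11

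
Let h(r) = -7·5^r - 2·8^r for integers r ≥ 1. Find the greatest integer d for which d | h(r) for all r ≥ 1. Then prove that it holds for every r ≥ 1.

Computing the first values: h(1) = -51 and h(2) = -303; gcd(-51, -303) = 3, so d ≤ 3.
We prove 3 | -7·5^r - 2·8^r for all r ≥ 1 by induction on r.
When r = 1: h(1) = -51 = 3·(-17), so 3 | h(1).
For the inductive step, assume it holds for an arbitrary p ≥ 1, i.e. 3 | h(p). Then
h(p+1) − 8·h(p) = (-7·5^(p+1) - 2·8^(p+1)) − 8·(-7·5^p - 2·8^p) = (-7)·5^p·(5 − 8) = (21)·5^p. Since 3 | h(p) by the inductive hypothesis, 3 | 8·h(p); and 3 | 21 since 21 = 3·7. Therefore 3 | h(p+1).
This completes the induction.
Therefore the largest such d is 3.

d = 3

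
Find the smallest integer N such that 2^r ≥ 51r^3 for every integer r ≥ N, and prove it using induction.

At r = 18: 262144 < 297432, so the inequality fails and N ≥ 19. We prove 2^r ≥ 51r^3 for all r ≥ 19.
Base step (r = 19): 2^r = 524288 and 51r^3 = 349809, so 524288 ≥ 349809.
For the inductive step, assume it holds for an arbitrary i ≥ 19, so 2^i ≥ 51i^3.
Then 2^(i + 1) = 2·(2^i) ≥ 2·(51i^3).
Also, for i ≥ 19 we have 2·(51i^3) ≥ 51(i+1)^3, since 2 ≥ (1 + 1/i)^3 for all i ≥ 19.
Combining, 2^(i + 1) ≥ 51(i+1)^3.
By the principle of mathematical induction, the result holds for all r ≥ 19.
Hence the smallest such N is 19.

N = 19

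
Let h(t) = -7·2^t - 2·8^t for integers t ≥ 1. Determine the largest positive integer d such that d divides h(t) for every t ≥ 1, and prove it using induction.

d = 6

Computing the first values: h(1) = -30 and h(2) = -156; gcd(-30, -156) = 6, so d ≤ 6.
We prove 6 | -7·2^t - 2·8^t for all t ≥ 1 by induction on t.
Base case (t = 1): h(1) = -30 = 6·(-5), so 6 | h(1).
For the inductive step, assume it holds for an arbitrary k ≥ 1, i.e. 6 | h(k). Then
h(k+1) − 8·h(k) = (-7·2^(k+1) - 2·8^(k+1)) − 8·(-7·2^k - 2·8^k) = (-7)·2^k·(2 − 8) = (42)·2^k. Since 6 | h(k) by the inductive hypothesis, 6 | 8·h(k); and 6 | 42 since 42 = 6·7. Therefore 6 | h(k+1).
Hence, by induction on t, the claim holds for every t ≥ 1.
Therefore the largest such d is 6.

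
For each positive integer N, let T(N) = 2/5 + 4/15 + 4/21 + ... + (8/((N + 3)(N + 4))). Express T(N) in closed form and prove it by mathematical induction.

We claim T(N) = 2N/(N + 4) for all N ≥ 1.
Base case (N = 1): T(1) = 2/5, and the closed form gives 2/5. They agree.
For the inductive step, assume it holds for an arbitrary r ≥ 1, so T(r) = 2r/(r + 4).
Then T(r+1) = T(r) + (8/((r + 4)(r + 5))) = (2r/(r + 4)) + (8/((r + 4)(r + 5))).
Simplifying, T(r+1) = 2(r + 1)/(r + 5) = 2(r+1)/((r+1) + 4),
which is the closed form with N = r+1.
By induction, the statement is established for all N ≥ 1.

T(N) = 2N/(N + 4)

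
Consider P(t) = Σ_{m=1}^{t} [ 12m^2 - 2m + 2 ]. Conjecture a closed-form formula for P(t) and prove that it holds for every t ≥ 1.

We claim P(t) = t(4t^2 + 5t + 3) for all t ≥ 1.
Base case (t = 1): P(1) = 12, and the closed form gives 12. They agree.
Suppose the result is true for t = m, so P(m) = m(4m^2 + 5m + 3).
Then P(m+1) = P(m) + (-2m + 12(m + 1)^2) = (m(4m^2 + 5m + 3)) + (-2m + 12(m + 1)^2).
Simplifying, P(m+1) = (m + 1)(4m^2 + 13m + 12) = (m+1)(4(m+1)^2 + 5(m+1) + 3),
which is the closed form with t = m+1.
By induction, the statement is established for all t ≥ 1.

P(t) = t(4t^2 + 5t + 3)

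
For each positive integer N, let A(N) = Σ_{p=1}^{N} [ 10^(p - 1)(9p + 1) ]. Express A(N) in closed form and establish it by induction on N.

We claim A(N) = 10^N·N for all N ≥ 1.
For the base case N = 1: A(1) = 10, and the closed form gives 10. They agree.
Suppose the result is true for N = p, so A(p) = 10^p·p.
Then A(p+1) = A(p) + (10^p(9p + 10)) = (10^p·p) + (10^p(9p + 10)).
Simplifying, A(p+1) = 10^(p + 1)(p + 1) = 10^(p+1)·(p+1),
which is the closed form with N = p+1.
By the principle of mathematical induction, the result holds for all N ≥ 1.

A(N) = 10^N·N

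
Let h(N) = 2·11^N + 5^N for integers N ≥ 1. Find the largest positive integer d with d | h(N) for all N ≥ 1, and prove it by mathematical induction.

Computing the first values: h(1) = 27 and h(2) = 267; gcd(27, 267) = 3, so d ≤ 3.
We prove 3 | 2·11^N + 5^N for all N ≥ 1 by induction on N.
When N = 1: h(1) = 27 = 3·(9), so 3 | h(1).
Suppose the result is true for N = j, i.e. 3 | h(j). Then
h(j+1) − 11·h(j) = (2·11^(j+1) + 5^(j+1)) − 11·(2·11^j + 5^j) = (1)·5^j·(5 − 11) = (-6)·5^j. Since 3 | h(j) by the inductive hypothesis, 3 | 11·h(j); and 3 | -6 since -6 = 3·-2. Therefore 3 | h(j+1).
By the principle of mathematical induction, the result holds for all N ≥ 1.
Therefore the largest such d is 3.

d = 3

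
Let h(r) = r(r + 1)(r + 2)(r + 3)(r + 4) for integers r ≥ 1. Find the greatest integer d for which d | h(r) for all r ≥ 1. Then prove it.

Computing the first values: h(1) = 120 and h(2) = 720; gcd(120, 720) = 120, so d ≤ 120.
We prove 120 | r(r + 1)(r + 2)(r + 3)(r + 4) for all r ≥ 1 by induction on r.
For the base case r = 1: h(1) = 120 = 120·(1), so 120 | h(1).
Inductive step: suppose the statement holds for some m ≥ 1, i.e. 120 | h(m). Then
h(m+1) − h(m) = (m+1)·(m+2)·(m+3)·(m+4)·(m+5) − m·(m+1)·(m+2)·(m+3)·(m+4) = (m+1)·(m+2)·(m+3)·(m+4)·[(m+5) − m] = 5·(m+1)·(m+2)·(m+3)·(m+4). The product of 4 consecutive integers is divisible by (4)! = 24, so h(m+1) − h(m) is divisible by 5·24 = 120. By the inductive hypothesis 120 | h(m), hence 120 | h(m+1).
By the principle of mathematical induction, the result holds for all r ≥ 1.
Therefore the largest such d is 120.

d = 120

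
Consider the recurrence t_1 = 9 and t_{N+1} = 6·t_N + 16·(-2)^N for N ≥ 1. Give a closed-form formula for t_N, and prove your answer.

Computing the first terms: t_1 = 9, t_2 = 22, t_3 = 196. This suggests t_N = (-2)^(N + 1) + 5·6^(N - 1).
When N = 1: the formula gives 9 = 9 = t_1.
Suppose the result is true for N = p, so t_p = (-2)^(p + 1) + 5·6^(p - 1).
Then t_{p+1} = 6·t_p + 16·(-2)^p = 6·((-2)^(p + 1) + 5·6^(p - 1)) + 16·(-2)^p = (-2)^(p + 2) + 5·6^p = (-2)^((p+1) + 1) + 5·6^((p+1) - 1),
which is the claimed formula at N = p+1.
By the principle of mathematical induction, the result holds for all N ≥ 1.

t_N = (-2)^(N + 1) + 5·6^(N - 1)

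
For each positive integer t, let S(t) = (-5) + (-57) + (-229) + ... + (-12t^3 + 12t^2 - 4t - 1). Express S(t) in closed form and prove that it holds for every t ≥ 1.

We claim S(t) = -t(3t^3 + 2t^2 - t + 1) for all t ≥ 1.
Base case (t = 1): S(1) = -5, and the closed form gives -5. They agree.
For the inductive step, assume it holds for an arbitrary i ≥ 1, so S(i) = i(-3i^3 - 2i^2 + i - 1).
Then S(i+1) = S(i) + (-12i^3 - 24i^2 - 16i - 5) = (i(-3i^3 - 2i^2 + i - 1)) + (-12i^3 - 24i^2 - 16i - 5).
Simplifying, S(i+1) = -(i + 1)(3i^3 + 11i^2 + 12i + 5) = -(i+1)(3(i+1)^3 + 2(i+1)^2 - (i+1) + 1),
which is the closed form with t = i+1.
Hence, by induction on t, the claim holds for every t ≥ 1.

S(t) = -t(3t^3 + 2t^2 - t + 1)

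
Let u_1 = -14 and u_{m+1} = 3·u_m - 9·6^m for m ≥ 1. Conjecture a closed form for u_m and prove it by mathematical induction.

u_m = 4·3^(m - 1) - 3·6^m

Computing the first terms: u_1 = -14, u_2 = -96, u_3 = -612. This suggests u_m = 4·3^(m - 1) - 3·6^m.
Base case (m = 1): the formula gives -14 = -14 = u_1.
Inductive step: suppose the statement holds for some k ≥ 1, so u_k = 4·3^(k - 1) - 3·6^k.
Then u_{k+1} = 3·u_k - 9·6^k = 3·(4·3^(k - 1) - 3·6^k) - 9·6^k = 4·3^k - 3·6^(k + 1) = 4·3^((k+1) - 1) - 3·6^(k+1),
which is the claimed formula at m = k+1.
By the principle of mathematical induction, the result holds for all m ≥ 1.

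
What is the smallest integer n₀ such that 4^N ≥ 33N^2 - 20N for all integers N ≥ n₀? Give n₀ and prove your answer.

n₀ = 5

At N = 4: 256 < 448, so the inequality fails and n₀ ≥ 5. We prove 4^N ≥ 33N^2 - 20N for all N ≥ 5.
Base step (N = 5): 4^N = 1024 and 33N^2 - 20N = 725, so 1024 ≥ 725.
Inductive step: suppose the statement holds for some k ≥ 5, so 4^k ≥ 33k^2 - 20k.
Then 4^(k + 1) = 4·(4^k) ≥ 4·(33k^2 - 20k).
Also, for k ≥ 5 we have 4·(33k^2 - 20k) ≥ 33(k+1)^2 - 20(k+1), since 4·(33k^2 - 20k) − (33(k+1)^2 - 20(k+1)) = 99k^2 - 126k - 13, which is nonnegative for all k ≥ 5.
Combining, 4^(k + 1) ≥ 33(k+1)^2 - 20(k+1).
By the principle of mathematical induction, the result holds for all N ≥ 5.
Hence the smallest such n₀ is 5.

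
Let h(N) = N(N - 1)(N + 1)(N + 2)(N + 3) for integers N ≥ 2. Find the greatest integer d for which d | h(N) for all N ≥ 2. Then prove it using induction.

d = 120

Computing the first values: h(2) = 120 and h(3) = 720; gcd(120, 720) = 120, so d ≤ 120.
We prove 120 | N(N - 1)(N + 1)(N + 2)(N + 3) for all N ≥ 2 by induction on N.
Base case (N = 2): h(2) = 120 = 120·(1), so 120 | h(2).
Suppose the result is true for N = m, i.e. 120 | h(m). Then
h(m+1) − h(m) = m·(m+1)·(m+2)·(m+3)·(m+4) − (m-1)·m·(m+1)·(m+2)·(m+3) = m·(m+1)·(m+2)·(m+3)·[(m+4) − (m-1)] = 5·m·(m+1)·(m+2)·(m+3). The product of 4 consecutive integers is divisible by (4)! = 24, so h(m+1) − h(m) is divisible by 5·24 = 120. By the inductive hypothesis 120 | h(m), hence 120 | h(m+1).
This completes the induction.
Therefore the largest such d is 120.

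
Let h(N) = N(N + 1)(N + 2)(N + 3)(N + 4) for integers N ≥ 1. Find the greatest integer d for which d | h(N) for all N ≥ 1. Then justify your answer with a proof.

d = 120

Computing the first values: h(1) = 120 and h(2) = 720; gcd(120, 720) = 120, so d ≤ 120.
We prove 120 | N(N + 1)(N + 2)(N + 3)(N + 4) for all N ≥ 1 by induction on N.
When N = 1: h(1) = 120 = 120·(1), so 120 | h(1).
For the inductive step, assume it holds for an arbitrary m ≥ 1, i.e. 120 | h(m). Then
h(m+1) − h(m) = (m+1)·(m+2)·(m+3)·(m+4)·(m+5) − m·(m+1)·(m+2)·(m+3)·(m+4) = (m+1)·(m+2)·(m+3)·(m+4)·[(m+5) − m] = 5·(m+1)·(m+2)·(m+3)·(m+4). The product of 4 consecutive integers is divisible by (4)! = 24, so h(m+1) − h(m) is divisible by 5·24 = 120. By the inductive hypothesis 120 | h(m), hence 120 | h(m+1).
By the principle of mathematical induction, the result holds for all N ≥ 1.
Therefore the largest such d is 120.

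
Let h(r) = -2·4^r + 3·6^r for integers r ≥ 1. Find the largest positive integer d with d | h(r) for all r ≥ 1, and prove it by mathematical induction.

Computing the first values: h(1) = 10 and h(2) = 76; gcd(10, 76) = 2, so d ≤ 2.
We prove 2 | -2·4^r + 3·6^r for all r ≥ 1 by induction on r.
When r = 1: h(1) = 10 = 2·(5), so 2 | h(1).
For the inductive step, assume it holds for an arbitrary m ≥ 1, i.e. 2 | h(m). Then
h(m+1) − 6·h(m) = (-2·4^(m+1) + 3·6^(m+1)) − 6·(-2·4^m + 3·6^m) = (-2)·4^m·(4 − 6) = (4)·4^m. Since 2 | h(m) by the inductive hypothesis, 2 | 6·h(m); and 2 | 4 since 4 = 2·2. Therefore 2 | h(m+1).
By the principle of mathematical induction, the result holds for all r ≥ 1.
Therefore the largest such d is 2.

d = 2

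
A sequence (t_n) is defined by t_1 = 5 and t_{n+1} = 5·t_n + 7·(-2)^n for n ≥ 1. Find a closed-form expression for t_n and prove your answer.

Computing the first terms: t_1 = 5, t_2 = 11, t_3 = 83. This suggests t_n = -(-2)^n + 3·5^(n - 1).
When n = 1: the formula gives 5 = 5 = t_1.
For the inductive step, assume it holds for an arbitrary m ≥ 1, so t_m = -(-2)^m + 3·5^(m - 1).
Then t_{m+1} = 5·t_m + 7·(-2)^m = 5·(-(-2)^m + 3·5^(m - 1)) + 7·(-2)^m = -(-2)^(m + 1) + 3·5^m = -(-2)^(m+1) + 3·5^((m+1) - 1),
which is the claimed formula at n = m+1.
By induction, the statement is established for all n ≥ 1.

t_n = -(-2)^n + 3·5^(n - 1)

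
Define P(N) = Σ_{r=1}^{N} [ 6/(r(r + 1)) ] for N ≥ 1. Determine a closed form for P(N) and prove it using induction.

P(N) = 6N/(N + 1)

We claim P(N) = 6N/(N + 1) for all N ≥ 1.
When N = 1: P(1) = 3, and the closed form gives 3. They agree.
Inductive step: assume the claim holds for N = r, so P(r) = 6r/(r + 1).
Then P(r+1) = P(r) + (6/((r + 1)(r + 2))) = (6r/(r + 1)) + (6/((r + 1)(r + 2))).
Simplifying, P(r+1) = 6(r + 1)/(r + 2) = 6(r+1)/((r+1) + 1),
which is the closed form with N = r+1.
Hence, by induction on N, the claim holds for every N ≥ 1.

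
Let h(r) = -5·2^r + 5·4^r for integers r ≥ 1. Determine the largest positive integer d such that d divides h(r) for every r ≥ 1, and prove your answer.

Computing the first values: h(1) = 10 and h(2) = 60; gcd(10, 60) = 10, so d ≤ 10.
We prove 10 | -5·2^r + 5·4^r for all r ≥ 1 by induction on r.
Base case (r = 1): h(1) = 10 = 10·(1), so 10 | h(1).
For the inductive step, assume it holds for an arbitrary i ≥ 1, i.e. 10 | h(i). Then
h(i+1) − 4·h(i) = (-5·2^(i+1) + 5·4^(i+1)) − 4·(-5·2^i + 5·4^i) = (-5)·2^i·(2 − 4) = (10)·2^i. Since 10 | h(i) by the inductive hypothesis, 10 | 4·h(i); and 10 | 10 since 10 = 10·1. Therefore 10 | h(i+1).
Hence, by induction on r, the claim holds for every r ≥ 1.
Therefore the largest such d is 10.

d = 10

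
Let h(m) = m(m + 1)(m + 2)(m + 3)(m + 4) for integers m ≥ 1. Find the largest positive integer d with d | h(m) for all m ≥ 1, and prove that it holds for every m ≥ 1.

d = 120

Computing the first values: h(1) = 120 and h(2) = 720; gcd(120, 720) = 120, so d ≤ 120.
We prove 120 | m(m + 1)(m + 2)(m + 3)(m + 4) for all m ≥ 1 by induction on m.
Base step (m = 1): h(1) = 120 = 120·(1), so 120 | h(1).
Inductive step: assume the claim holds for m = p, i.e. 120 | h(p). Then
h(p+1) − h(p) = (p+1)·(p+2)·(p+3)·(p+4)·(p+5) − p·(p+1)·(p+2)·(p+3)·(p+4) = (p+1)·(p+2)·(p+3)·(p+4)·[(p+5) − p] = 5·(p+1)·(p+2)·(p+3)·(p+4). The product of 4 consecutive integers is divisible by (4)! = 24, so h(p+1) − h(p) is divisible by 5·24 = 120. By the inductive hypothesis 120 | h(p), hence 120 | h(p+1).
By the principle of mathematical induction, the result holds for all m ≥ 1.
Therefore the largest such d is 120.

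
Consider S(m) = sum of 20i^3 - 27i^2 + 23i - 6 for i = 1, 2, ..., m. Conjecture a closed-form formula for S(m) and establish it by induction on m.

S(m) = m(5m^3 + m^2 + 3m + 1)

We claim S(m) = m(5m^3 + m^2 + 3m + 1) for all m ≥ 1.
Base case (m = 1): S(1) = 10, and the closed form gives 10. They agree.
Suppose the result is true for m = i, so S(i) = i(5i^3 + i^2 + 3i + 1).
Then S(i+1) = S(i) + (20i^3 + 33i^2 + 29i + 10) = (i(5i^3 + i^2 + 3i + 1)) + (20i^3 + 33i^2 + 29i + 10).
Simplifying, S(i+1) = (i + 1)(5i^3 + 16i^2 + 20i + 10) = (i+1)(5(i+1)^3 + (i+1)^2 + 3(i+1) + 1),
which is the closed form with m = i+1.
By the principle of mathematical induction, the result holds for all m ≥ 1.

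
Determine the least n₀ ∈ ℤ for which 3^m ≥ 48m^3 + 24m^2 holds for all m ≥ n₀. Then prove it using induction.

n₀ = 10

At m = 9: 19683 < 36936, so the inequality fails and n₀ ≥ 10. We prove 3^m ≥ 48m^3 + 24m^2 for all m ≥ 10.
When m = 10: 3^m = 59049 and 48m^3 + 24m^2 = 50400, so 59049 ≥ 50400.
Suppose the result is true for m = j, so 3^j ≥ 48j^3 + 24j^2.
Then 3^(j + 1) = 3·(3^j) ≥ 3·(48j^3 + 24j^2).
Also, for j ≥ 10 we have 3·(48j^3 + 24j^2) ≥ 48(j+1)^3 + 24(j+1)^2, since 3·(48j^3 + 24j^2) − (48(j+1)^3 + 24(j+1)^2) = 96j^3 - 96j^2 - 192j - 72, which is nonnegative for all j ≥ 10.
Combining, 3^(j + 1) ≥ 48(j+1)^3 + 24(j+1)^2.
Hence, by induction on m, the claim holds for every m ≥ 10.
Hence the smallest such n₀ is 10.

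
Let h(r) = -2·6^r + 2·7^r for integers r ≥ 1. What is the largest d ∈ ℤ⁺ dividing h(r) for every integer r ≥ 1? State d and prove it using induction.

d = 2

Computing the first values: h(1) = 2 and h(2) = 26; gcd(2, 26) = 2, so d ≤ 2.
We prove 2 | -2·6^r + 2·7^r for all r ≥ 1 by induction on r.
For the base case r = 1: h(1) = 2 = 2·(1), so 2 | h(1).
For the inductive step, assume it holds for an arbitrary k ≥ 1, i.e. 2 | h(k). Then
h(k+1) − 7·h(k) = (-2·6^(k+1) + 2·7^(k+1)) − 7·(-2·6^k + 2·7^k) = (-2)·6^k·(6 − 7) = (2)·6^k. Since 2 | h(k) by the inductive hypothesis, 2 | 7·h(k); and 2 | 2 since 2 = 2·1. Therefore 2 | h(k+1).
By induction, the statement is established for all r ≥ 1.
Therefore the largest such d is 2.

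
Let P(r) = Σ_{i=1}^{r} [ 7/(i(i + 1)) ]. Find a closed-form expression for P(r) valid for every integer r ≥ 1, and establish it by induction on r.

P(r) = 7r/(r + 1)

We claim P(r) = 7r/(r + 1) for all r ≥ 1.
For the base case r = 1: P(1) = 7/2, and the closed form gives 7/2. They agree.
Suppose the result is true for r = i, so P(i) = 7i/(i + 1).
Then P(i+1) = P(i) + (7/((i + 1)(i + 2))) = (7i/(i + 1)) + (7/((i + 1)(i + 2))).
Simplifying, P(i+1) = 7(i + 1)/(i + 2) = 7(i+1)/((i+1) + 1),
which is the closed form with r = i+1.
By the principle of mathematical induction, the result holds for all r ≥ 1.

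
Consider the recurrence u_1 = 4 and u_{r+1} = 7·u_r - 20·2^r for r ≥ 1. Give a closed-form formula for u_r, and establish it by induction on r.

u_r = 2^(r + 2) - 4·7^(r - 1)

Computing the first terms: u_1 = 4, u_2 = -12, u_3 = -164. This suggests u_r = 2^(r + 2) - 4·7^(r - 1).
For the base case r = 1: the formula gives 4 = 4 = u_1.
Suppose the result is true for r = p, so u_p = 2^(p + 2) - 4·7^(p - 1).
Then u_{p+1} = 7·u_p - 20·2^p = 7·(2^(p + 2) - 4·7^(p - 1)) - 20·2^p = 2^(p + 3) - 4·7^p = 2^((p+1) + 2) - 4·7^((p+1) - 1),
which is the claimed formula at r = p+1.
By the principle of mathematical induction, the result holds for all r ≥ 1.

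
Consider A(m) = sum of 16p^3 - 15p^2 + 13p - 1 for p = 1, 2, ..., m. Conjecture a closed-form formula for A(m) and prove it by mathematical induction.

We claim A(m) = m(4m^3 + 3m^2 + 3m + 3) for all m ≥ 1.
For the base case m = 1: A(1) = 13, and the closed form gives 13. They agree.
For the inductive step, assume it holds for an arbitrary p ≥ 1, so A(p) = p(4p^3 + 3p^2 + 3p + 3).
Then A(p+1) = A(p) + (16p^3 + 33p^2 + 31p + 13) = (p(4p^3 + 3p^2 + 3p + 3)) + (16p^3 + 33p^2 + 31p + 13).
Simplifying, A(p+1) = (p + 1)(4p^3 + 15p^2 + 21p + 13) = (p+1)(4(p+1)^3 + 3(p+1)^2 + 3(p+1) + 3),
which is the closed form with m = p+1.
Hence, by induction on m, the claim holds for every m ≥ 1.

A(m) = m(4m^3 + 3m^2 + 3m + 3)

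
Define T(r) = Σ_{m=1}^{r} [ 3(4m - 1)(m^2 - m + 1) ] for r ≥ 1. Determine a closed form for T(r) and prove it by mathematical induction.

T(r) = r(3r^3 + r^2 + 3r + 2)

We claim T(r) = r(3r^3 + r^2 + 3r + 2) for all r ≥ 1.
For the base case r = 1: T(1) = 9, and the closed form gives 9. They agree.
For the inductive step, assume it holds for an arbitrary m ≥ 1, so T(m) = m(3m^3 + m^2 + 3m + 2).
Then T(m+1) = T(m) + (-3(m - (m + 1)^2)(4m + 3)) = (m(3m^3 + m^2 + 3m + 2)) + (-3(m - (m + 1)^2)(4m + 3)).
Simplifying, T(m+1) = (m + 1)(3m^3 + 10m^2 + 14m + 9) = (m+1)(3(m+1)^3 + (m+1)^2 + 3(m+1) + 2),
which is the closed form with r = m+1.
By induction, the statement is established for all r ≥ 1.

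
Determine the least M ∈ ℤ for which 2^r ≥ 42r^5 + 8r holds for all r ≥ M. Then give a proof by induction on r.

M = 30

At r = 29: 536870912 < 861468490, so the inequality fails and M ≥ 30. We prove 2^r ≥ 42r^5 + 8r for all r ≥ 30.
Base step (r = 30): 2^r = 1073741824 and 42r^5 + 8r = 1020600240, so 1073741824 ≥ 1020600240.
For the inductive step, assume it holds for an arbitrary i ≥ 30, so 2^i ≥ 42i^5 + 8i.
Then 2^(i + 1) = 2·(2^i) ≥ 2·(42i^5 + 8i).
Also, for i ≥ 30 we have 2·(42i^5 + 8i) ≥ 42(i+1)^5 + 8(i+1), since 2·(42i^5 + 8i) − (42(i+1)^5 + 8(i+1)) = 42i^5 - 210i^4 - 420i^3 - 420i^2 - 202i - 50, which is nonnegative for all i ≥ 30.
Combining, 2^(i + 1) ≥ 42(i+1)^5 + 8(i+1).
By the principle of mathematical induction, the result holds for all r ≥ 30.
Hence the smallest such M is 30.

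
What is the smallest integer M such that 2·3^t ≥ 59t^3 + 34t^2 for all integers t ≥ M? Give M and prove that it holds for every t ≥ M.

At t = 9: 39366 < 45765, so the inequality fails and M ≥ 10. We prove 2·3^t ≥ 59t^3 + 34t^2 for all t ≥ 10.
Base case (t = 10): 2·3^t = 118098 and 59t^3 + 34t^2 = 62400, so 118098 ≥ 62400.
Suppose the result is true for t = j, so 2·3^j ≥ 59j^3 + 34j^2.
Then 2·3^(j + 1) = 3·(2·3^j) ≥ 3·(59j^3 + 34j^2).
Also, for j ≥ 10 we have 3·(59j^3 + 34j^2) ≥ 59(j+1)^3 + 34(j+1)^2, since 3·(59j^3 + 34j^2) − (59(j+1)^3 + 34(j+1)^2) = 118j^3 - 109j^2 - 245j - 93, which is nonnegative for all j ≥ 10.
Combining, 2·3^(j + 1) ≥ 59(j+1)^3 + 34(j+1)^2.
Hence, by induction on t, the claim holds for every t ≥ 10.
Hence the smallest such M is 10.

M = 10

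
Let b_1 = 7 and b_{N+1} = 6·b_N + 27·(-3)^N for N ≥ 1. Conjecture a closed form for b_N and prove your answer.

Computing the first terms: b_1 = 7, b_2 = -39, b_3 = 9. This suggests b_N = (-3)^(N + 1) - 2·6^(N - 1).
When N = 1: the formula gives 7 = 7 = b_1.
For the inductive step, assume it holds for an arbitrary i ≥ 1, so b_i = (-3)^(i + 1) - 2·6^(i - 1).
Then b_{i+1} = 6·b_i + 27·(-3)^i = 6·((-3)^(i + 1) - 2·6^(i - 1)) + 27·(-3)^i = (-3)^(i + 2) - 2·6^i = (-3)^((i+1) + 1) - 2·6^((i+1) - 1),
which is the claimed formula at N = i+1.
Hence, by induction on N, the claim holds for every N ≥ 1.

b_N = (-3)^(N + 1) - 2·6^(N - 1)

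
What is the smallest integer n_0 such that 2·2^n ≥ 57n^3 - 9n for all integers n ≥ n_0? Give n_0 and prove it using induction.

n_0 = 18

At n = 17: 262144 < 279888, so the inequality fails and n_0 ≥ 18. We prove 2·2^n ≥ 57n^3 - 9n for all n ≥ 18.
Base case (n = 18): 2·2^n = 524288 and 57n^3 - 9n = 332262, so 524288 ≥ 332262.
For the inductive step, assume it holds for an arbitrary j ≥ 18, so 2·2^j ≥ 57j^3 - 9j.
Then 2·2^(j + 1) = 2·(2·2^j) ≥ 2·(57j^3 - 9j).
Also, for j ≥ 18 we have 2·(57j^3 - 9j) ≥ 57(j+1)^3 - 9(j+1), since 2·(57j^3 - 9j) − (57(j+1)^3 - 9(j+1)) = 57j^3 - 171j^2 - 180j - 48, which is nonnegative for all j ≥ 18.
Combining, 2·2^(j + 1) ≥ 57(j+1)^3 - 9(j+1).
Hence, by induction on n, the claim holds for every n ≥ 18.
Hence the smallest such n_0 is 18.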